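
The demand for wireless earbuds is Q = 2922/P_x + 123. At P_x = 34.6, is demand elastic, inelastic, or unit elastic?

At P_x = 34.6, Q = 207.4509.
dQ/dP_x = −2922/P_x² = −2.4408.
Point elasticity E = (dQ/dP_x)·(P_x/Q) = -2.4408 × 34.6/207.4509 ≈ -0.407.
|E| ≈ 0.407 < 1, so demand is inelastic.

inelastic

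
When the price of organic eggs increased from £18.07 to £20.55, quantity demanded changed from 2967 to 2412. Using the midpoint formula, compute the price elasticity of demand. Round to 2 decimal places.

%Δq = (2412 − 2967)/[(2967 + 2412)/2] = -555/2689.5 ≈ -0.2064.
%Δp = (20.55 − 18.07)/[(18.07 + 20.55)/2] = 2.48/19.31 ≈ 0.1284.
Arc elasticity E = %Δq/%Δp ≈ -0.2064/0.1284 ≈ -1.61.
|E| > 1: demand is elastic over this range.

-1.61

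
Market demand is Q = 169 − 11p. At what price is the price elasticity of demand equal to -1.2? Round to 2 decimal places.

Set −bp/(a − bp) = −1.2 ⇒ bp = 1.2(a − bp) ⇒ bp(1+1.2) = 1.2·a.
p = 1.2·169/(11·2.2) ≈ 8.38.

8.38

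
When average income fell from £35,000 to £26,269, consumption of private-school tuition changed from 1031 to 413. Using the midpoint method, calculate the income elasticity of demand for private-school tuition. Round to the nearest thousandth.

3.003

%ΔQ = (413 − 1031)/[(1031+413)/2] = -618/722 ≈ -0.8560.
%ΔI = (26,269 − 35,000)/[(35,000+26,269)/2] = -8731/30634.5 ≈ -0.2850.
E_I = %ΔQ/%ΔI ≈ 3.003.
E_I > 1: normal good (luxury).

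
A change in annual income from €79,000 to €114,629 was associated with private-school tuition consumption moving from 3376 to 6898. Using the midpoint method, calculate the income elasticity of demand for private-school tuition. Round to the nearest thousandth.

1.863

%ΔQ = (6898 − 3376)/[(3376+6898)/2] = 3522/5137 ≈ 0.6856.
%ΔY = (114,629 − 79,000)/[(79,000+114,629)/2] = 35629/96814.5 ≈ 0.3680.
E_I = %ΔQ/%ΔY ≈ 1.863.
E_I > 1: normal good (luxury).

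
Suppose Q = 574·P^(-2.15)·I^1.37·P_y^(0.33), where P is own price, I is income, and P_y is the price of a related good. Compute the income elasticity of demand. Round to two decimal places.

For a Cobb–Douglas (constant-elasticity) form Q = A·I^α·…, the elasticity with respect to I equals the exponent α at every point.
Here the exponent on I is 1.37, so the income elasticity of demand is 1.37.

1.37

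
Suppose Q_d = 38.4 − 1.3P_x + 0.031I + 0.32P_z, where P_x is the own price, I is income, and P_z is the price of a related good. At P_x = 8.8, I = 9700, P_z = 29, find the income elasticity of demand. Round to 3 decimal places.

At the given point, Q_d = 38.4 − 1.3(8.8) + 0.031(9700) + 0.32(29) = 38.4 − 11.44 + 300.7 + 9.28 = 336.94.
∂Q_d/∂I = +0.031, so E_I = 0.031·(9700/336.94) ≈ 0.892.
E_I ∈ (0,1): normal good (necessity).

0.892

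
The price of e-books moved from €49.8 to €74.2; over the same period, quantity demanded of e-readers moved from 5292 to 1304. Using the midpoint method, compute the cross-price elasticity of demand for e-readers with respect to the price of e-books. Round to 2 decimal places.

-3.07

%ΔQ_x = (1304 − 5292)/[(5292+1304)/2] = -3988/3298 ≈ -1.2092.
%ΔP_y = (74.2 − 49.8)/[(49.8+74.2)/2] ≈ 0.3935.
E_xy = -1.2092/0.3935 ≈ -3.07.
E_xy < 0, so e-readers and e-books are complements.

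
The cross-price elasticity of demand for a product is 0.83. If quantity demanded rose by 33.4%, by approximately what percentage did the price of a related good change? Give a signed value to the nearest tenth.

%ΔQ ≈ E × %ΔP_y ⇒ %ΔP_y = %ΔQ / E = (33.4%)/(0.83) ≈ 40.2%.

40.2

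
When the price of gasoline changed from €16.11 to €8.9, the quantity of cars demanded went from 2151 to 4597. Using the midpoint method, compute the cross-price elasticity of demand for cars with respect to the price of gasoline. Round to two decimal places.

%ΔQ_x = (4597 − 2151)/[(2151+4597)/2] = 2446/3374 ≈ 0.7250.
%ΔP_y = (8.9 − 16.11)/[(16.11+8.9)/2] ≈ -0.5766.
E_xy = 0.7250/-0.5766 ≈ -1.26.
E_xy < 0, so cars and gasoline are complements.

-1.26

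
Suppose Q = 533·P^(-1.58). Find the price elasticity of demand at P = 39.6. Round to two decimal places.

For a Cobb–Douglas (constant-elasticity) form Q = A·P^α·…, the elasticity with respect to P equals the exponent α at every point.
Here the exponent on P is -1.58, so the price elasticity of demand is -1.58.

-1.58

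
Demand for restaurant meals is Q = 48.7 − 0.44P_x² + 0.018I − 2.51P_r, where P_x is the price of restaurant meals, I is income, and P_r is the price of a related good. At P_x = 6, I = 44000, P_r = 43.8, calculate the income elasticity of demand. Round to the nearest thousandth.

1.108

Evaluating quantity at (P_x, I, P_r) gives Q = 48.7 − 0.44(6)² + 0.018(44000) − 2.51(43.8) = 48.7 − 15.84 + 792 − 109.938 = 714.922.
∂Q/∂I = +0.018, so E_I = 0.018·(44000/714.922) ≈ 1.108.
E_I > 1: normal good (luxury).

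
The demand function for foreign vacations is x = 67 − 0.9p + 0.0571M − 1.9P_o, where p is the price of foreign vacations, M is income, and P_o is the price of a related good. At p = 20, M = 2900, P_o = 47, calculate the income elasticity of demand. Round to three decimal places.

x = 67 − 0.9(20) + 0.0571(2900) − 1.9(47) = 67 − 18 + 165.59 − 89.3 = 125.29.
∂x/∂M = +0.0571, so E_I = 0.0571·(2900/125.29) ≈ 1.322.
E_I > 1: normal good (luxury).

1.322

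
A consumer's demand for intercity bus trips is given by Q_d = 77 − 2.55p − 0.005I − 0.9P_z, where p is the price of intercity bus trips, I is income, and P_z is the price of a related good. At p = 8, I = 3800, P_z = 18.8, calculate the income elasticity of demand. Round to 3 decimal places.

Q_d = 77 − 2.55(8) − 0.005(3800) − 0.9(18.8) = 77 − 20.4 − 19 − 16.92 = 20.68.
∂Q_d/∂I = −0.005, so E_I = -0.005·(3800/20.68) ≈ -0.919.
E_I < 0: inferior good.

-0.919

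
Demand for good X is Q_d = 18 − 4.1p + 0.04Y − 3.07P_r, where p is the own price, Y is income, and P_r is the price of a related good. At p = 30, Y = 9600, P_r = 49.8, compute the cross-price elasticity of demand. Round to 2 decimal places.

-1.21

At the given point, Q_d = 18 − 4.1(30) + 0.04(9600) − 3.07(49.8) = 18 − 123 + 384 − 152.886 = 126.114.
∂Q_d/∂P_r = −3.07, so E_xy = -3.07·(49.8/126.114) ≈ -1.21.
E_xy < 0: the goods are complements.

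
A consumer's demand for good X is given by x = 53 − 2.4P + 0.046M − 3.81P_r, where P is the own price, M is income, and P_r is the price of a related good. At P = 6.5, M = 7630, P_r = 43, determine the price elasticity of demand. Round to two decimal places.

-0.07

At the given point, x = 53 − 2.4(6.5) + 0.046(7630) − 3.81(43) = 53 − 15.6 + 350.98 − 163.83 = 224.55.
∂x/∂P = −2.4, so E_p = (−2.4)·(6.5/224.55) ≈ -0.07.
|E_p| < 1: demand is inelastic.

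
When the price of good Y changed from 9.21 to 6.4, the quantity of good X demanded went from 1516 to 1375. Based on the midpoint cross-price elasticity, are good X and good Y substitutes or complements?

substitutes

%ΔQ_x = (1375 − 1516)/[(1516+1375)/2] = -141/1445.5 ≈ -0.0975.
%ΔP_y = (6.4 − 9.21)/[(9.21+6.4)/2] ≈ -0.3600.
E_xy = -0.0975/-0.3600 ≈ 0.271.
E_xy > 0, so the goods are substitutes.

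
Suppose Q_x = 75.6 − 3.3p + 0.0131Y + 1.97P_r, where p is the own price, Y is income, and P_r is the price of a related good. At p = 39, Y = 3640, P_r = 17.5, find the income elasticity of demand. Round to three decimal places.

1.641

Substituting, Q_x = 75.6 − 3.3(39) + 0.0131(3640) + 1.97(17.5) = 75.6 − 128.7 + 47.684 + 34.475 = 29.059.
∂Q_x/∂Y = +0.0131, so E_I = 0.0131·(3640/29.059) ≈ 1.641.
E_I > 1: normal good (luxury).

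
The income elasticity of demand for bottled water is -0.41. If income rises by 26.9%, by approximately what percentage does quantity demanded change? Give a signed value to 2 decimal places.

%ΔQ ≈ E × %ΔI = (-0.41) × (26.9%) ≈ -11.03%.

-11.03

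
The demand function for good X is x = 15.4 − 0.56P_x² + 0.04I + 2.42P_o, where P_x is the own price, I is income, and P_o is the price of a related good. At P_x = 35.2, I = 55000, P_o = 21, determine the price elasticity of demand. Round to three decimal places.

-0.883

x = 15.4 − 0.56(35.2)² + 0.04(55000) + 2.42(21) = 15.4 − 693.8624 + 2200 + 50.82 = 1572.3576.
∂x/∂P_x = −2·0.56·P_x = -39.424, so E_p = -39.424·(35.2/1572.3576) ≈ -0.883.
|E_p| < 1: demand is inelastic.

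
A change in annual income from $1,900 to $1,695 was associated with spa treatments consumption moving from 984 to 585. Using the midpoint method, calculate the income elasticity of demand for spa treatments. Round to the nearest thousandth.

%ΔQ = (585 − 984)/[(984+585)/2] = -399/784.5 ≈ -0.5086.
%ΔI = (1,695 − 1,900)/[(1,900+1,695)/2] = -205/1797.5 ≈ -0.1140.
E_I = %ΔQ/%ΔI ≈ 4.460.
E_I > 1: normal good (luxury).

4.460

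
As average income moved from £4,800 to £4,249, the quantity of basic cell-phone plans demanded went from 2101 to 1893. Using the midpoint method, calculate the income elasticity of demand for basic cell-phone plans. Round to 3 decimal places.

0.855

%ΔQ = (1893 − 2101)/[(2101+1893)/2] = -208/1997 ≈ -0.1042.
%ΔM = (4,249 − 4,800)/[(4,800+4,249)/2] = -551/4524.5 ≈ -0.1218.
E_I = %ΔQ/%ΔM ≈ 0.855.
E_I ∈ (0,1): normal good (necessity).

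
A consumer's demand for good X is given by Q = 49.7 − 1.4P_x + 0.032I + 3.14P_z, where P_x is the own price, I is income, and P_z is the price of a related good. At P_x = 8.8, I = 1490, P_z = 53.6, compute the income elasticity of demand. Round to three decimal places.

Evaluating quantity at (P_x, I, P_z) gives Q = 49.7 − 1.4(8.8) + 0.032(1490) + 3.14(53.6) = 49.7 − 12.32 + 47.68 + 168.304 = 253.364.
∂Q/∂I = +0.032, so E_I = 0.032·(1490/253.364) ≈ 0.188.
E_I ∈ (0,1): normal good (necessity).

0.188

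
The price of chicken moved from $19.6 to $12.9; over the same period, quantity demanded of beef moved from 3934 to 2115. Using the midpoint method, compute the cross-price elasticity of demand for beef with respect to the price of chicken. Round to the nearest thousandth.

%ΔQ_x = (2115 − 3934)/[(3934+2115)/2] = -1819/3024.5 ≈ -0.6014.
%ΔP_y = (12.9 − 19.6)/[(19.6+12.9)/2] ≈ -0.4123.
E_xy = -0.6014/-0.4123 ≈ 1.459.
E_xy > 0, so beef and chicken are substitutes.

1.459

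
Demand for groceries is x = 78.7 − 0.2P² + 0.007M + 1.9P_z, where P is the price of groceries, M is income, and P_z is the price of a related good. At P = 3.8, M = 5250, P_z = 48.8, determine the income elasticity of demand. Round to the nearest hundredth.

At the given point, x = 78.7 − 0.2(3.8)² + 0.007(5250) + 1.9(48.8) = 78.7 − 2.888 + 36.75 + 92.72 = 205.282.
∂x/∂M = +0.007, so E_I = 0.007·(5250/205.282) ≈ 0.18.
E_I ∈ (0,1): normal good (necessity).

0.18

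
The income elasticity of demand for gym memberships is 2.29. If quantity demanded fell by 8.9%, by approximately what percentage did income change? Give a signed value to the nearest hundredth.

%ΔQ ≈ E × %ΔI ⇒ %ΔI = %ΔQ / E = (-8.9%)/(2.29) ≈ -3.89%.

-3.89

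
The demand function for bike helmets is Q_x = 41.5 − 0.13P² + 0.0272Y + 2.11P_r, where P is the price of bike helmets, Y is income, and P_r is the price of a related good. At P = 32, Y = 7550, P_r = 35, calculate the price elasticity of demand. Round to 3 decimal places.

-1.419

First evaluate Q_x: 41.5 − 0.13(32)² + 0.0272(7550) + 2.11(35) = 41.5 − 133.12 + 205.36 + 73.85 = 187.59.
∂Q_x/∂P = −2·0.13·P = -8.32, so E_p = -8.32·(32/187.59) ≈ -1.419.
|E_p| > 1: demand is elastic.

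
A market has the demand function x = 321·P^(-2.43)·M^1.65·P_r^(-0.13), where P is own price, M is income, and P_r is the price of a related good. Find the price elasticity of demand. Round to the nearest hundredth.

-2.43

For a Cobb–Douglas (constant-elasticity) form x = A·P^α·…, the elasticity with respect to P equals the exponent α at every point.
Here the exponent on P is -2.43, so the price elasticity of demand is -2.43.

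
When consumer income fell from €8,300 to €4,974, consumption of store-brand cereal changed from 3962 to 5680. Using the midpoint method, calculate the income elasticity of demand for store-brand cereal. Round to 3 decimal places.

%ΔQ = (5680 − 3962)/[(3962+5680)/2] = 1718/4821 ≈ 0.3564.
%ΔI = (4,974 − 8,300)/[(8,300+4,974)/2] = -3326/6637 ≈ -0.5011.
E_I = %ΔQ/%ΔI ≈ -0.711.
E_I < 0: inferior good.

-0.711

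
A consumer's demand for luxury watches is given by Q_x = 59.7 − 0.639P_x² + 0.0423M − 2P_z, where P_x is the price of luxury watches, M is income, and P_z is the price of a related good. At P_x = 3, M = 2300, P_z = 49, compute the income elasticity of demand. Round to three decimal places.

1.827

Q_x = 59.7 − 0.639(3)² + 0.0423(2300) − 2(49) = 59.7 − 5.751 + 97.29 − 98 = 53.239.
∂Q_x/∂M = +0.0423, so E_I = 0.0423·(2300/53.239) ≈ 1.827.
E_I > 1: normal good (luxury).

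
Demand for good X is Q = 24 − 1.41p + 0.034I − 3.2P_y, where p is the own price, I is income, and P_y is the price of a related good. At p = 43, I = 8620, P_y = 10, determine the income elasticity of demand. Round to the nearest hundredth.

1.31

Q = 24 − 1.41(43) + 0.034(8620) − 3.2(10) = 24 − 60.63 + 293.08 − 32 = 224.45.
∂Q/∂I = +0.034, so E_I = 0.034·(8620/224.45) ≈ 1.31.
E_I > 1: normal good (luxury).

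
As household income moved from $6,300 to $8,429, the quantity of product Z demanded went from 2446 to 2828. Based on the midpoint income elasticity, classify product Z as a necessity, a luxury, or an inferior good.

necessity

%ΔQ = (2828 − 2446)/[(2446+2828)/2] = 382/2637 ≈ 0.1449.
%ΔM = (8,429 − 6,300)/[(6,300+8,429)/2] = 2129/7364.5 ≈ 0.2891.
E_I = %ΔQ/%ΔM ≈ 0.501.
E_I ∈ (0,1): normal good (necessity).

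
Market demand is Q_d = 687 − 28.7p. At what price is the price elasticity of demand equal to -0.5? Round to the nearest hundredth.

Set −bp/(a − bp) = −0.5 ⇒ bp = 0.5(a − bp) ⇒ bp(1+0.5) = 0.5·a.
p = 0.5·687/(28.7·1.5) ≈ 7.98.

7.98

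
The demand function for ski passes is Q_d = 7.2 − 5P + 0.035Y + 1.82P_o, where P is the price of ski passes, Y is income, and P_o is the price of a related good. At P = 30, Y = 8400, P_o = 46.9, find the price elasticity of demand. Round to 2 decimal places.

-0.63

Evaluating quantity at (P, Y, P_o) gives Q_d = 7.2 − 5(30) + 0.035(8400) + 1.82(46.9) = 7.2 − 150 + 294 + 85.358 = 236.558.
∂Q_d/∂P = −5, so E_p = (−5)·(30/236.558) ≈ -0.63.
|E_p| < 1: demand is inelastic.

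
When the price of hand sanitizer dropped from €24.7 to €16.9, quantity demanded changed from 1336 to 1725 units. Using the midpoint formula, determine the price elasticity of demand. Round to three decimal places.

%ΔQ = (1725 − 1336)/[(1336 + 1725)/2] = 389/1530.5 ≈ 0.2542.
%ΔP = (16.9 − 24.7)/[(24.7 + 16.9)/2] = -7.8/20.8 ≈ -0.3750.
Arc elasticity E = %ΔQ/%ΔP ≈ 0.2542/-0.3750 ≈ -0.678.
|E| < 1: demand is inelastic over this range.

-0.678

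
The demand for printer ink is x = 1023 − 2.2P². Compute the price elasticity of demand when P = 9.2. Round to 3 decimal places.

-0.445

At P = 9.2, x = 836.792.
dx/dP = −2·2.2·P = −40.48.
Point elasticity E = (dx/dP)·(P/x) = -40.48 × 9.2/836.792 ≈ -0.445.
|E| < 1, so demand is inelastic at this price.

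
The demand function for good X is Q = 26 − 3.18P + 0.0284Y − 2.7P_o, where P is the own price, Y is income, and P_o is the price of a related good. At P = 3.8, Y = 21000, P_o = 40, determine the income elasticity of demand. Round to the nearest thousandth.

Q = 26 − 3.18(3.8) + 0.0284(21000) − 2.7(40) = 26 − 12.084 + 596.4 − 108 = 502.316.
∂Q/∂Y = +0.0284, so E_I = 0.0284·(21000/502.316) ≈ 1.187.
E_I > 1: normal good (luxury).

1.187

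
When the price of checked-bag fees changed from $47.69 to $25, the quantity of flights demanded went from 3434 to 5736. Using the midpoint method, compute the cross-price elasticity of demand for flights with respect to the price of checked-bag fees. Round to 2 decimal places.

-0.80

%ΔQ_x = (5736 − 3434)/[(3434+5736)/2] = 2302/4585 ≈ 0.5021.
%ΔP_y = (25 − 47.69)/[(47.69+25)/2] ≈ -0.6243.
E_xy = 0.5021/-0.6243 ≈ -0.80.
E_xy < 0, so flights and checked-bag fees are complements.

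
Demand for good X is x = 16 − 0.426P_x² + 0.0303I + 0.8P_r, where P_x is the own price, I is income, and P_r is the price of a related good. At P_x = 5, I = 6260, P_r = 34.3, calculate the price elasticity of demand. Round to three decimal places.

-0.096

Evaluating quantity at (P_x, I, P_r) gives x = 16 − 0.426(5)² + 0.0303(6260) + 0.8(34.3) = 16 − 10.65 + 189.678 + 27.44 = 222.468.
∂x/∂P_x = −2·0.426·P_x = -4.26, so E_p = -4.26·(5/222.468) ≈ -0.096.
|E_p| < 1: demand is inelastic.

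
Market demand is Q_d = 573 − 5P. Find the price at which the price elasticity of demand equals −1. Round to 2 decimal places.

For linear demand Q_d = a − bP, E = −bP/(a − bP). |E| = 1 ⇒ bP = a − bP ⇒ P = a/(2b).
P = 573/(2·5) = 57.30.

57.30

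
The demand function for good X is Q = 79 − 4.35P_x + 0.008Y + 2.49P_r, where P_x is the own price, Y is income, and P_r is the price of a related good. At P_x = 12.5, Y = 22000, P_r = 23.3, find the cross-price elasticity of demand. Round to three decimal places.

First evaluate Q: 79 − 4.35(12.5) + 0.008(22000) + 2.49(23.3) = 79 − 54.375 + 176 + 58.017 = 258.642.
∂Q/∂P_r = +2.49, so E_xy = 2.49·(23.3/258.642) ≈ 0.224.
E_xy > 0: the goods are substitutes.

0.224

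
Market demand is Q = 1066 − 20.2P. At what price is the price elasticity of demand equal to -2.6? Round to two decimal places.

Set −bP/(a − bP) = −2.6 ⇒ bP = 2.6(a − bP) ⇒ bP(1+2.6) = 2.6·a.
P = 2.6·1066/(20.2·3.6) ≈ 38.11.

38.11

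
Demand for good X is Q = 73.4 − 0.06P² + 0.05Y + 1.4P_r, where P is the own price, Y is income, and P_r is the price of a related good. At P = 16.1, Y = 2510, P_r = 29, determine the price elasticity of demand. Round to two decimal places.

First evaluate Q: 73.4 − 0.06(16.1)² + 0.05(2510) + 1.4(29) = 73.4 − 15.5526 + 125.5 + 40.6 = 223.9474.
∂Q/∂P = −2·0.06·P = -1.932, so E_p = -1.932·(16.1/223.9474) ≈ -0.14.
|E_p| < 1: demand is inelastic.

-0.14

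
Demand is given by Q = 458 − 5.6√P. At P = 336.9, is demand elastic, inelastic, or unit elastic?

At P = 336.9, Q = 355.2129.
dQ/dP = −5.6/(2√P) = −5.6/(2·18.3548).
Point elasticity E = (dQ/dP)·(P/Q) = -0.1525 × 336.9/355.2129 ≈ -0.145.
|E| ≈ 0.145 < 1, so demand is inelastic.

inelastic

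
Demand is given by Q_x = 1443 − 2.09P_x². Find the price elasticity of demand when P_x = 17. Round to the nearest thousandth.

At P_x = 17, Q_x = 838.99.
dQ_x/dP_x = −2·2.09·P_x = −71.06.
Point elasticity E = (dQ_x/dP_x)·(P_x/Q_x) = -71.06 × 17/838.99 ≈ -1.440.
|E| > 1, so demand is elastic at this price.

-1.440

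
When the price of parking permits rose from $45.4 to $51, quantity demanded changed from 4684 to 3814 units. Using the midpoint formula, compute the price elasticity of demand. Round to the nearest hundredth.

%Δq = (3814 − 4684)/[(4684 + 3814)/2] = -870/4249 ≈ -0.2048.
%ΔP = (51 − 45.4)/[(45.4 + 51)/2] = 5.6/48.2 ≈ 0.1162.
Arc elasticity E = %Δq/%ΔP ≈ -0.2048/0.1162 ≈ -1.76.
|E| > 1: demand is elastic over this range.

-1.76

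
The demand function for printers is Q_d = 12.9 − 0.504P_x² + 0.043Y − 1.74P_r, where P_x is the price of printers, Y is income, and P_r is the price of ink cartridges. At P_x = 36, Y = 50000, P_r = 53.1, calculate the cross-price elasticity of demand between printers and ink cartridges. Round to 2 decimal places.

Evaluating quantity at (P_x, Y, P_r) gives Q_d = 12.9 − 0.504(36)² + 0.043(50000) − 1.74(53.1) = 12.9 − 653.184 + 2150 − 92.394 = 1417.322.
∂Q_d/∂P_r = −1.74, so E_xy = -1.74·(53.1/1417.322) ≈ -0.07.
E_xy < 0: the goods are complements.

-0.07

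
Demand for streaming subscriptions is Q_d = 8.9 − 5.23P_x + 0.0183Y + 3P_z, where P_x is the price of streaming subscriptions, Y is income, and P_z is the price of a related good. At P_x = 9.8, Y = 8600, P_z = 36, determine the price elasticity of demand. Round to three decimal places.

Q_d = 8.9 − 5.23(9.8) + 0.0183(8600) + 3(36) = 8.9 − 51.254 + 157.38 + 108 = 223.026.
∂Q_d/∂P_x = −5.23, so E_p = (−5.23)·(9.8/223.026) ≈ -0.230.
|E_p| < 1: demand is inelastic.

-0.230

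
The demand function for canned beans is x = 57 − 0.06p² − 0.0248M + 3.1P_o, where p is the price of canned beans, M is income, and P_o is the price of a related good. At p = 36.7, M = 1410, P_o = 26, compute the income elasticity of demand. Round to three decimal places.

x = 57 − 0.06(36.7)² − 0.0248(1410) + 3.1(26) = 57 − 80.8134 − 34.968 + 80.6 = 21.8186.
∂x/∂M = −0.0248, so E_I = -0.0248·(1410/21.8186) ≈ -1.603.
E_I < 0: inferior good.

-1.603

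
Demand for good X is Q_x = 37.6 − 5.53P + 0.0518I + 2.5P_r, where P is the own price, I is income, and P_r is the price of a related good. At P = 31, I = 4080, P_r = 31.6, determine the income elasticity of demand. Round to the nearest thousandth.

1.350

First evaluate Q_x: 37.6 − 5.53(31) + 0.0518(4080) + 2.5(31.6) = 37.6 − 171.43 + 211.344 + 79 = 156.514.
∂Q_x/∂I = +0.0518, so E_I = 0.0518·(4080/156.514) ≈ 1.350.
E_I > 1: normal good (luxury).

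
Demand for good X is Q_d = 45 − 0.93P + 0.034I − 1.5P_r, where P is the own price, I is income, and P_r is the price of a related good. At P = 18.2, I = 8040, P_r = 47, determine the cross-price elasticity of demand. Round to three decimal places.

At the given point, Q_d = 45 − 0.93(18.2) + 0.034(8040) − 1.5(47) = 45 − 16.926 + 273.36 − 70.5 = 230.934.
∂Q_d/∂P_r = −1.5, so E_xy = -1.5·(47/230.934) ≈ -0.305.
E_xy < 0: the goods are complements.

-0.305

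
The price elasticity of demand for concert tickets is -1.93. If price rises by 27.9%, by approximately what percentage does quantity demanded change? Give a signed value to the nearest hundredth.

%ΔQ ≈ E × %ΔP = (-1.93) × (27.9%) ≈ -53.85%.

-53.85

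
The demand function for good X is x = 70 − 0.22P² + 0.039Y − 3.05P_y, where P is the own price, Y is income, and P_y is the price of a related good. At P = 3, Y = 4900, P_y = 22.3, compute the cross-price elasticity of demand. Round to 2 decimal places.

At the given point, x = 70 − 0.22(3)² + 0.039(4900) − 3.05(22.3) = 70 − 1.98 + 191.1 − 68.015 = 191.105.
∂x/∂P_y = −3.05, so E_xy = -3.05·(22.3/191.105) ≈ -0.36.
E_xy < 0: the goods are complements.

-0.36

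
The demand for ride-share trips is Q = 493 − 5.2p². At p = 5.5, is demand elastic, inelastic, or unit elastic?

At p = 5.5, Q = 335.7.
dQ/dp = −2·5.2·p = −57.2.
Point elasticity E = (dQ/dp)·(p/Q) = -57.2 × 5.5/335.7 ≈ -0.937.
|E| ≈ 0.937 < 1, so demand is inelastic.

inelastic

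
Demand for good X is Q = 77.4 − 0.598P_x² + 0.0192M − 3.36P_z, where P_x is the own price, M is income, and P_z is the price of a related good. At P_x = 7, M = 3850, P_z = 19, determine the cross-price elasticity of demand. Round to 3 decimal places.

-1.097

At the given point, Q = 77.4 − 0.598(7)² + 0.0192(3850) − 3.36(19) = 77.4 − 29.302 + 73.92 − 63.84 = 58.178.
∂Q/∂P_z = −3.36, so E_xy = -3.36·(19/58.178) ≈ -1.097.
E_xy < 0: the goods are complements.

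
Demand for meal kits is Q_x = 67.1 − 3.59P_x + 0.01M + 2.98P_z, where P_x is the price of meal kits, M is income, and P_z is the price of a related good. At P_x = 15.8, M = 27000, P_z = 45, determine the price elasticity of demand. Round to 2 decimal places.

Q_x = 67.1 − 3.59(15.8) + 0.01(27000) + 2.98(45) = 67.1 − 56.722 + 270 + 134.1 = 414.478.
∂Q_x/∂P_x = −3.59, so E_p = (−3.59)·(15.8/414.478) ≈ -0.14.
|E_p| < 1: demand is inelastic.

-0.14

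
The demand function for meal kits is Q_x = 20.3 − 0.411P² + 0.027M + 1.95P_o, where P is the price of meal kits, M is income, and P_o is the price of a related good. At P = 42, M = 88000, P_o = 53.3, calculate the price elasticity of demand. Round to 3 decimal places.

-0.817

First evaluate Q_x: 20.3 − 0.411(42)² + 0.027(88000) + 1.95(53.3) = 20.3 − 725.004 + 2376 + 103.935 = 1775.231.
∂Q_x/∂P = −2·0.411·P = -34.524, so E_p = -34.524·(42/1775.231) ≈ -0.817.
|E_p| < 1: demand is inelastic.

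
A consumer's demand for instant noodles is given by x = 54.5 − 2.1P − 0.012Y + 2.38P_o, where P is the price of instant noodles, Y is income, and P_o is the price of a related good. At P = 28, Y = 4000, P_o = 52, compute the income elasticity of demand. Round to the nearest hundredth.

Substituting, x = 54.5 − 2.1(28) − 0.012(4000) + 2.38(52) = 54.5 − 58.8 − 48 + 123.76 = 71.46.
∂x/∂Y = −0.012, so E_I = -0.012·(4000/71.46) ≈ -0.67.
E_I < 0: inferior good.

-0.67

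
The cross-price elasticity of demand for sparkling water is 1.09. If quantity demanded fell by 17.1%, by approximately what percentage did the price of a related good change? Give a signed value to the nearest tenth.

%ΔQ ≈ E × %ΔP_y ⇒ %ΔP_y = %ΔQ / E = (-17.1%)/(1.09) ≈ -15.7%.

-15.7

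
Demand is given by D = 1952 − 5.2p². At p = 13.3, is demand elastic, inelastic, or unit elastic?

elastic

At p = 13.3, D = 1032.172.
dD/dp = −2·5.2·p = −138.32.
Point elasticity E = (dD/dp)·(p/D) = -138.32 × 13.3/1032.172 ≈ -1.782.
|E| ≈ 1.782 > 1, so demand is elastic.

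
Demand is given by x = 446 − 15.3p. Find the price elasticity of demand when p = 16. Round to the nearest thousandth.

-1.217

At p = 16, x = 201.2.
dx/dp = −15.3.
Point elasticity E = (dx/dp)·(p/x) = -15.3 × 16/201.2 ≈ -1.217.
|E| > 1, so demand is elastic at this price.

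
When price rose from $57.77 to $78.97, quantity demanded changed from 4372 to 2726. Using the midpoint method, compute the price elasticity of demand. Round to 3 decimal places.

%ΔQ = (2726 − 4372)/[(4372 + 2726)/2] = -1646/3549 ≈ -0.4638.
%Δp = (78.97 − 57.77)/[(57.77 + 78.97)/2] = 21.2/68.37 ≈ 0.3101.
Arc elasticity E = %ΔQ/%Δp ≈ -0.4638/0.3101 ≈ -1.496.
|E| > 1: demand is elastic over this range.

-1.496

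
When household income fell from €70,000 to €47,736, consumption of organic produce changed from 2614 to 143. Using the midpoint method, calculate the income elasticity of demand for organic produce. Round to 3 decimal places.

4.740

%ΔQ = (143 − 2614)/[(2614+143)/2] = -2471/1378.5 ≈ -1.7925.
%ΔI = (47,736 − 70,000)/[(70,000+47,736)/2] = -22264/58868 ≈ -0.3782.
E_I = %ΔQ/%ΔI ≈ 4.740.
E_I > 1: normal good (luxury).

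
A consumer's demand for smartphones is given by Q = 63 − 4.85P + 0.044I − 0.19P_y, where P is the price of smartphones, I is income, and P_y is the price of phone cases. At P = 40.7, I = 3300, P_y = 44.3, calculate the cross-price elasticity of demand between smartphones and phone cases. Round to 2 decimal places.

At the given point, Q = 63 − 4.85(40.7) + 0.044(3300) − 0.19(44.3) = 63 − 197.395 + 145.2 − 8.417 = 2.388.
∂Q/∂P_y = −0.19, so E_xy = -0.19·(44.3/2.388) ≈ -3.52.
E_xy < 0: the goods are complements.

-3.52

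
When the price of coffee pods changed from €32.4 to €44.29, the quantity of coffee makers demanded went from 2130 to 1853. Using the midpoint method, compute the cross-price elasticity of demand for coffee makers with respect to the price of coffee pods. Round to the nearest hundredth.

%ΔQ_x = (1853 − 2130)/[(2130+1853)/2] = -277/1991.5 ≈ -0.1391.
%ΔP_y = (44.29 − 32.4)/[(32.4+44.29)/2] ≈ 0.3101.
E_xy = -0.1391/0.3101 ≈ -0.45.
E_xy < 0, so coffee makers and coffee pods are complements.

-0.45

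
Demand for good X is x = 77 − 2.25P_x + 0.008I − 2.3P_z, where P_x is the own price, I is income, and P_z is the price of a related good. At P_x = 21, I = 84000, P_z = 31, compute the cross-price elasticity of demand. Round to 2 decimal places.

First evaluate x: 77 − 2.25(21) + 0.008(84000) − 2.3(31) = 77 − 47.25 + 672 − 71.3 = 630.45.
∂x/∂P_z = −2.3, so E_xy = -2.3·(31/630.45) ≈ -0.11.
E_xy < 0: the goods are complements.

-0.11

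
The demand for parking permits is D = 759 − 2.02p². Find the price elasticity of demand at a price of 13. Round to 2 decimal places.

-1.63

At p = 13, D = 417.62.
dD/dp = −2·2.02·p = −52.52.
Point elasticity E = (dD/dp)·(p/D) = -52.52 × 13/417.62 ≈ -1.63.
|E| > 1, so demand is elastic at this price.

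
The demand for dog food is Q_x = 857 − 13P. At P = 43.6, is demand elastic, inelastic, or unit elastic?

At P = 43.6, Q_x = 290.2.
dQ_x/dP = −13.
Point elasticity E = (dQ_x/dP)·(P/Q_x) = -13 × 43.6/290.2 ≈ -1.953.
|E| ≈ 1.953 > 1, so demand is elastic.

elastic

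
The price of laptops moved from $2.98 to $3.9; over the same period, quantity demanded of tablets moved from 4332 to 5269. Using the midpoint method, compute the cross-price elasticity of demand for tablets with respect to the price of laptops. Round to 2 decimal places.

0.73

%ΔQ_x = (5269 − 4332)/[(4332+5269)/2] = 937/4800.5 ≈ 0.1952.
%ΔP_y = (3.9 − 2.98)/[(2.98+3.9)/2] ≈ 0.2674.
E_xy = 0.1952/0.2674 ≈ 0.73.
E_xy > 0, so tablets and laptops are substitutes.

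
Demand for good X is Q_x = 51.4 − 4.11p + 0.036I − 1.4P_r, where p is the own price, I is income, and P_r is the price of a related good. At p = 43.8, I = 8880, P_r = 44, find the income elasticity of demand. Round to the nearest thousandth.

2.469

At the given point, Q_x = 51.4 − 4.11(43.8) + 0.036(8880) − 1.4(44) = 51.4 − 180.018 + 319.68 − 61.6 = 129.462.
∂Q_x/∂I = +0.036, so E_I = 0.036·(8880/129.462) ≈ 2.469.
E_I > 1: normal good (luxury).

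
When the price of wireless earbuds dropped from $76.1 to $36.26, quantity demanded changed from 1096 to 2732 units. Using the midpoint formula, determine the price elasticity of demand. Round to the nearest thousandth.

%ΔQ = (2732 − 1096)/[(1096 + 2732)/2] = 1636/1914 ≈ 0.8548.
%Δp = (36.26 − 76.1)/[(76.1 + 36.26)/2] = -39.84/56.18 ≈ -0.7091.
Arc elasticity E = %ΔQ/%Δp ≈ 0.8548/-0.7091 ≈ -1.205.
|E| > 1: demand is elastic over this range.

-1.205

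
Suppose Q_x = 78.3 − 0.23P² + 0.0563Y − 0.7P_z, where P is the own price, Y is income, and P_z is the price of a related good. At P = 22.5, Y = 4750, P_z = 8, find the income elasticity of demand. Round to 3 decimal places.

Q_x = 78.3 − 0.23(22.5)² + 0.0563(4750) − 0.7(8) = 78.3 − 116.4375 + 267.425 − 5.6 = 223.6875.
∂Q_x/∂Y = +0.0563, so E_I = 0.0563·(4750/223.6875) ≈ 1.196.
E_I > 1: normal good (luxury).

1.196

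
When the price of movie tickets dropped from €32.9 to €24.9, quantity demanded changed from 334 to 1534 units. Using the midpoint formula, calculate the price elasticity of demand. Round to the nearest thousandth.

%Δq = (1534 − 334)/[(334 + 1534)/2] = 1200/934 ≈ 1.2848.
%Δp = (24.9 − 32.9)/[(32.9 + 24.9)/2] = -8/28.9 ≈ -0.2768.
Arc elasticity E = %Δq/%Δp ≈ 1.2848/-0.2768 ≈ -4.641.
|E| > 1: demand is elastic over this range.

-4.641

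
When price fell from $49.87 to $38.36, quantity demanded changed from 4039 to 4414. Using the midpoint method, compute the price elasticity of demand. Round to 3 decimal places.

-0.340

%Δq = (4414 − 4039)/[(4039 + 4414)/2] = 375/4226.5 ≈ 0.0887.
%Δp = (38.36 − 49.87)/[(49.87 + 38.36)/2] = -11.51/44.115 ≈ -0.2609.
Arc elasticity E = %Δq/%Δp ≈ 0.0887/-0.2609 ≈ -0.340.
|E| < 1: demand is inelastic over this range.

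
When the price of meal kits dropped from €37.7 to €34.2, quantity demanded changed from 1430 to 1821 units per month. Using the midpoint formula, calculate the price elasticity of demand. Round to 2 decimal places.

-2.47

%Δq = (1821 − 1430)/[(1430 + 1821)/2] = 391/1625.5 ≈ 0.2405.
%Δp = (34.2 − 37.7)/[(37.7 + 34.2)/2] = -3.5/35.95 ≈ -0.0974.
Arc elasticity E = %Δq/%Δp ≈ 0.2405/-0.0974 ≈ -2.47.
|E| > 1: demand is elastic over this range.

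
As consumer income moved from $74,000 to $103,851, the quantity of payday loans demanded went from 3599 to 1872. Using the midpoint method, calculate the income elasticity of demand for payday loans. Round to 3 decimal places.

-1.881

%ΔQ = (1872 − 3599)/[(3599+1872)/2] = -1727/2735.5 ≈ -0.6313.
%ΔI = (103,851 − 74,000)/[(74,000+103,851)/2] = 29851/88925.5 ≈ 0.3357.
E_I = %ΔQ/%ΔI ≈ -1.881.
E_I < 0: inferior good.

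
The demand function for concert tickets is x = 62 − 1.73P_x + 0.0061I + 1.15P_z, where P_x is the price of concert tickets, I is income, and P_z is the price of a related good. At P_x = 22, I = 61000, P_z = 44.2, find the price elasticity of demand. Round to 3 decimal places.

Evaluating quantity at (P_x, I, P_z) gives x = 62 − 1.73(22) + 0.0061(61000) + 1.15(44.2) = 62 − 38.06 + 372.1 + 50.83 = 446.87.
∂x/∂P_x = −1.73, so E_p = (−1.73)·(22/446.87) ≈ -0.085.
|E_p| < 1: demand is inelastic.

-0.085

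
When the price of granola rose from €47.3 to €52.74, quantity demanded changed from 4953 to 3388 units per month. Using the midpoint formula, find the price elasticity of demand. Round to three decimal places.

-3.450

%ΔQ = (3388 − 4953)/[(4953 + 3388)/2] = -1565/4170.5 ≈ -0.3753.
%ΔP = (52.74 − 47.3)/[(47.3 + 52.74)/2] = 5.44/50.02 ≈ 0.1088.
Arc elasticity E = %ΔQ/%ΔP ≈ -0.3753/0.1088 ≈ -3.450.
|E| > 1: demand is elastic over this range.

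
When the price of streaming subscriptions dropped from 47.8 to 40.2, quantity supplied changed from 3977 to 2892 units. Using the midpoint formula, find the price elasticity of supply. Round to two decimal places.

1.83

%ΔQ = (2892 − 3977)/[(3977 + 2892)/2] = -1085/3434.5 ≈ -0.3159.
%ΔP = (40.2 − 47.8)/[(47.8 + 40.2)/2] = -7.6/44 ≈ -0.1727.
Arc elasticity E = %ΔQ/%ΔP ≈ -0.3159/-0.1727 ≈ 1.83.
|E| > 1: supply is elastic over this range.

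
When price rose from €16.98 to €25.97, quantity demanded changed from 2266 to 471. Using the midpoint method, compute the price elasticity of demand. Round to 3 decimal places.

%Δq = (471 − 2266)/[(2266 + 471)/2] = -1795/1368.5 ≈ -1.3117.
%Δp = (25.97 − 16.98)/[(16.98 + 25.97)/2] = 8.99/21.475 ≈ 0.4186.
Arc elasticity E = %Δq/%Δp ≈ -1.3117/0.4186 ≈ -3.133.
|E| > 1: demand is elastic over this range.

-3.133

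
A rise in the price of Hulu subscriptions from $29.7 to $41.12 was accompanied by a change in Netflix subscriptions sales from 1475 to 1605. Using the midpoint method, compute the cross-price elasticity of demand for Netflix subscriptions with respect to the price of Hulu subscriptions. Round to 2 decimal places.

0.26

%ΔQ_x = (1605 − 1475)/[(1475+1605)/2] = 130/1540 ≈ 0.0844.
%ΔP_y = (41.12 − 29.7)/[(29.7+41.12)/2] ≈ 0.3225.
E_xy = 0.0844/0.3225 ≈ 0.26.
E_xy > 0, so Netflix subscriptions and Hulu subscriptions are substitutes.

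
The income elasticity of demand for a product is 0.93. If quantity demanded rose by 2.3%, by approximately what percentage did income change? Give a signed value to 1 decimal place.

2.5

%ΔQ ≈ E × %ΔI ⇒ %ΔI = %ΔQ / E = (2.3%)/(0.93) ≈ 2.5%.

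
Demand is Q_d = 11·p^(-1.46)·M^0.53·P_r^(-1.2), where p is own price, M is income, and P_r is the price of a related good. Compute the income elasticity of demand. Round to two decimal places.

For a Cobb–Douglas (constant-elasticity) form Q_d = A·M^α·…, the elasticity with respect to M equals the exponent α at every point.
Here the exponent on M is 0.53, so the income elasticity of demand is 0.53.

0.53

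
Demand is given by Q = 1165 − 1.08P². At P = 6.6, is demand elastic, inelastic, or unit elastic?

At P = 6.6, Q = 1117.9552.
dQ/dP = −2·1.08·P = −14.256.
Point elasticity E = (dQ/dP)·(P/Q) = -14.256 × 6.6/1117.9552 ≈ -0.084.
|E| ≈ 0.084 < 1, so demand is inelastic.

inelastic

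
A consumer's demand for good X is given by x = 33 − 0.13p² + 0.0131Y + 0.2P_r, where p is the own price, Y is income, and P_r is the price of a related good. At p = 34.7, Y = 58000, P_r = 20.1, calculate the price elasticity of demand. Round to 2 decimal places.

-0.49

Evaluating quantity at (p, Y, P_r) gives x = 33 − 0.13(34.7)² + 0.0131(58000) + 0.2(20.1) = 33 − 156.5317 + 759.8 + 4.02 = 640.2883.
∂x/∂p = −2·0.13·p = -9.022, so E_p = -9.022·(34.7/640.2883) ≈ -0.49.
|E_p| < 1: demand is inelastic.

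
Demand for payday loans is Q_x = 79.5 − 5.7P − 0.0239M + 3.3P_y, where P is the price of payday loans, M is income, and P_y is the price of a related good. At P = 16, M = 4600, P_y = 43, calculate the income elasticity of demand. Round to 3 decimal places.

-5.426

At the given point, Q_x = 79.5 − 5.7(16) − 0.0239(4600) + 3.3(43) = 79.5 − 91.2 − 109.94 + 141.9 = 20.26.
∂Q_x/∂M = −0.0239, so E_I = -0.0239·(4600/20.26) ≈ -5.426.
E_I < 0: inferior good.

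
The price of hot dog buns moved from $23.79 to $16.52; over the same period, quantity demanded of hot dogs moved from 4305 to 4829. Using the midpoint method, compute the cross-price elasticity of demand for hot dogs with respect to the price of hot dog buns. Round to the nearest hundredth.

%ΔQ_x = (4829 − 4305)/[(4305+4829)/2] = 524/4567 ≈ 0.1147.
%ΔP_y = (16.52 − 23.79)/[(23.79+16.52)/2] ≈ -0.3607.
E_xy = 0.1147/-0.3607 ≈ -0.32.
E_xy < 0, so hot dogs and hot dog buns are complements.

-0.32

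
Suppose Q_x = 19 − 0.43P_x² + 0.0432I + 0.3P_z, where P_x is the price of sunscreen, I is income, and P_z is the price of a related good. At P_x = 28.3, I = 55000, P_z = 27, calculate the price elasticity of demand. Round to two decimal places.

First evaluate Q_x: 19 − 0.43(28.3)² + 0.0432(55000) + 0.3(27) = 19 − 344.3827 + 2376 + 8.1 = 2058.7173.
∂Q_x/∂P_x = −2·0.43·P_x = -24.338, so E_p = -24.338·(28.3/2058.7173) ≈ -0.33.
|E_p| < 1: demand is inelastic.

-0.33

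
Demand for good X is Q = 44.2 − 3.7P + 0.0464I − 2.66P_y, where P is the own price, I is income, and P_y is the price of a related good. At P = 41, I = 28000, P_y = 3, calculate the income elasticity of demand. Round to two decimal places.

First evaluate Q: 44.2 − 3.7(41) + 0.0464(28000) − 2.66(3) = 44.2 − 151.7 + 1299.2 − 7.98 = 1183.72.
∂Q/∂I = +0.0464, so E_I = 0.0464·(28000/1183.72) ≈ 1.10.
E_I > 1: normal good (luxury).

1.10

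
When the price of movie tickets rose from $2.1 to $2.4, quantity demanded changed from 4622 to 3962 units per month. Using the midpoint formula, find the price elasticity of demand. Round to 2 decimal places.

-1.15

%Δq = (3962 − 4622)/[(4622 + 3962)/2] = -660/4292 ≈ -0.1538.
%Δp = (2.4 − 2.1)/[(2.1 + 2.4)/2] = 0.3/2.25 ≈ 0.1333.
Arc elasticity E = %Δq/%Δp ≈ -0.1538/0.1333 ≈ -1.15.
|E| > 1: demand is elastic over this range.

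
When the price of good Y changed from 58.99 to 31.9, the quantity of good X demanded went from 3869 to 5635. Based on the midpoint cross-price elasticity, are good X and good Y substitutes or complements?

%ΔQ_x = (5635 − 3869)/[(3869+5635)/2] = 1766/4752 ≈ 0.3716.
%ΔP_y = (31.9 − 58.99)/[(58.99+31.9)/2] ≈ -0.5961.
E_xy = 0.3716/-0.5961 ≈ -0.623.
E_xy < 0, so the goods are complements.

complements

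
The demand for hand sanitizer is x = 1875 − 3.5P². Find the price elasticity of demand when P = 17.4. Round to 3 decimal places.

At P = 17.4, x = 815.34.
dx/dP = −2·3.5·P = −121.8.
Point elasticity E = (dx/dP)·(P/x) = -121.8 × 17.4/815.34 ≈ -2.599.
|E| > 1, so demand is elastic at this price.

-2.599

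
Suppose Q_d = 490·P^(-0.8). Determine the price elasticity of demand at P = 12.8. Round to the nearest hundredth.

For a Cobb–Douglas (constant-elasticity) form Q_d = A·P^α·…, the elasticity with respect to P equals the exponent α at every point.
Here the exponent on P is -0.8, so the price elasticity of demand is -0.80.

-0.80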